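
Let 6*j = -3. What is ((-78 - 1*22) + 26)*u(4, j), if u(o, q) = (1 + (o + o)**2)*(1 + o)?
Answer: -24050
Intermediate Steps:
j = -1/2 (j = (1/6)*(-3) = -1/2 ≈ -0.50000)
u(o, q) = (1 + o)*(1 + 4*o**2) (u(o, q) = (1 + (2*o)**2)*(1 + o) = (1 + 4*o**2)*(1 + o) = (1 + o)*(1 + 4*o**2))
((-78 - 1*22) + 26)*u(4, j) = ((-78 - 1*22) + 26)*(1 + 4 + 4*4**2 + 4*4**3) = ((-78 - 22) + 26)*(1 + 4 + 4*16 + 4*64) = (-100 + 26)*(1 + 4 + 64 + 256) = -74*325 = -24050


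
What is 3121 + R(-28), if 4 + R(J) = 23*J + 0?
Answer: 2473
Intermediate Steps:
R(J) = -4 + 23*J (R(J) = -4 + (23*J + 0) = -4 + 23*J)
3121 + R(-28) = 3121 + (-4 + 23*(-28)) = 3121 + (-4 - 644) = 3121 - 648 = 2473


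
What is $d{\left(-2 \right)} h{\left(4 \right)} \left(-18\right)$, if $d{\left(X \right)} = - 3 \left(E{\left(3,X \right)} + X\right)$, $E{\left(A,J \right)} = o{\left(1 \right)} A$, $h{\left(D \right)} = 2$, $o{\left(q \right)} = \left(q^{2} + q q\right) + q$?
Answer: $756$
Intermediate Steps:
$o{\left(q \right)} = q + 2 q^{2}$ ($o{\left(q \right)} = \left(q^{2} + q^{2}\right) + q = 2 q^{2} + q = q + 2 q^{2}$)
$E{\left(A,J \right)} = 3 A$ ($E{\left(A,J \right)} = 1 \left(1 + 2 \cdot 1\right) A = 1 \left(1 + 2\right) A = 1 \cdot 3 A = 3 A$)
$d{\left(X \right)} = -27 - 3 X$ ($d{\left(X \right)} = - 3 \left(3 \cdot 3 + X\right) = - 3 \left(9 + X\right) = -27 - 3 X$)
$d{\left(-2 \right)} h{\left(4 \right)} \left(-18\right) = \left(-27 - -6\right) 2 \left(-18\right) = \left(-27 + 6\right) 2 \left(-18\right) = \left(-21\right) 2 \left(-18\right) = \left(-42\right) \left(-18\right) = 756$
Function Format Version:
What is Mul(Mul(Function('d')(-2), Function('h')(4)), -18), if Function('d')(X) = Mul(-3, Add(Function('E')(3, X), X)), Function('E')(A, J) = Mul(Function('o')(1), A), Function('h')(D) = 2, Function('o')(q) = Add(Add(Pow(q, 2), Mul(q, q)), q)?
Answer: 756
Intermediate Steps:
Function('o')(q) = Add(q, Mul(2, Pow(q, 2))) (Function('o')(q) = Add(Add(Pow(q, 2), Pow(q, 2)), q) = Add(Mul(2, Pow(q, 2)), q) = Add(q, Mul(2, Pow(q, 2))))
Function('E')(A, J) = Mul(3, A) (Function('E')(A, J) = Mul(Mul(1, Add(1, Mul(2, 1))), A) = Mul(Mul(1, Add(1, 2)), A) = Mul(Mul(1, 3), A) = Mul(3, A))
Function('d')(X) = Add(-27, Mul(-3, X)) (Function('d')(X) = Mul(-3, Add(Mul(3, 3), X)) = Mul(-3, Add(9, X)) = Add(-27, Mul(-3, X)))
Mul(Mul(Function('d')(-2), Function('h')(4)), -18) = Mul(Mul(Add(-27, Mul(-3, -2)), 2), -18) = Mul(Mul(Add(-27, 6), 2), -18) = Mul(Mul(-21, 2), -18) = Mul(-42, -18) = 756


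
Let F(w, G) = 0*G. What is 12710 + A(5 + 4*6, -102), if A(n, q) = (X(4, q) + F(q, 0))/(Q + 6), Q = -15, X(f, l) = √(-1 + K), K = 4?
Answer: 12710 - √3/9 ≈ 12710.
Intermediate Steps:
X(f, l) = √3 (X(f, l) = √(-1 + 4) = √3)
F(w, G) = 0
A(n, q) = -√3/9 (A(n, q) = (√3 + 0)/(-15 + 6) = √3/(-9) = √3*(-⅑) = -√3/9)
12710 + A(5 + 4*6, -102) = 12710 - √3/9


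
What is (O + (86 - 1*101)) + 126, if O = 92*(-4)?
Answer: -257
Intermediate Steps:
O = -368
(O + (86 - 1*101)) + 126 = (-368 + (86 - 1*101)) + 126 = (-368 + (86 - 101)) + 126 = (-368 - 15) + 126 = -383 + 126 = -257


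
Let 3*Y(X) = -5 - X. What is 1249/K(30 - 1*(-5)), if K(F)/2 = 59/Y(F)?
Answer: -24980/177 ≈ -141.13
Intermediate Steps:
Y(X) = -5/3 - X/3 (Y(X) = (-5 - X)/3 = -5/3 - X/3)
K(F) = 118/(-5/3 - F/3) (K(F) = 2*(59/(-5/3 - F/3)) = 118/(-5/3 - F/3))
1249/K(30 - 1*(-5)) = 1249/((-354/(5 + (30 - 1*(-5))))) = 1249/((-354/(5 + (30 + 5)))) = 1249/((-354/(5 + 35))) = 1249/((-354/40)) = 1249/((-354*1/40)) = 1249/(-177/20) = 1249*(-20/177) = -24980/177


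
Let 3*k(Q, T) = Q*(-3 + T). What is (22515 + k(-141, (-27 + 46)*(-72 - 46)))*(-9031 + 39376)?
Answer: 3885070350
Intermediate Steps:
k(Q, T) = Q*(-3 + T)/3 (k(Q, T) = (Q*(-3 + T))/3 = Q*(-3 + T)/3)
(22515 + k(-141, (-27 + 46)*(-72 - 46)))*(-9031 + 39376) = (22515 + (⅓)*(-141)*(-3 + (-27 + 46)*(-72 - 46)))*(-9031 + 39376) = (22515 + (⅓)*(-141)*(-3 + 19*(-118)))*30345 = (22515 + (⅓)*(-141)*(-3 - 2242))*30345 = (22515 + (⅓)*(-141)*(-2245))*30345 = (22515 + 105515)*30345 = 128030*30345 = 3885070350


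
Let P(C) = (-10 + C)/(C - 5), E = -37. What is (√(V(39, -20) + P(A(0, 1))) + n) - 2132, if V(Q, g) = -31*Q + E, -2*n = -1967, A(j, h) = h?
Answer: -2297/2 + 5*I*√199/2 ≈ -1148.5 + 35.267*I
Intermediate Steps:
n = 1967/2 (n = -½*(-1967) = 1967/2 ≈ 983.50)
V(Q, g) = -37 - 31*Q (V(Q, g) = -31*Q - 37 = -37 - 31*Q)
P(C) = (-10 + C)/(-5 + C)
(√(V(39, -20) + P(A(0, 1))) + n) - 2132 = (√((-37 - 31*39) + (-10 + 1)/(-5 + 1)) + 1967/2) - 2132 = (√((-37 - 1209) - 9/(-4)) + 1967/2) - 2132 = (√(-1246 - ¼*(-9)) + 1967/2) - 2132 = (√(-1246 + 9/4) + 1967/2) - 2132 = (√(-4975/4) + 1967/2) - 2132 = (5*I*√199/2 + 1967/2) - 2132 = (1967/2 + 5*I*√199/2) - 2132 = -2297/2 + 5*I*√199/2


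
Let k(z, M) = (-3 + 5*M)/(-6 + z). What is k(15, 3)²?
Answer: 16/9 ≈ 1.7778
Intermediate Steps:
k(z, M) = (-3 + 5*M)/(-6 + z)
k(15, 3)² = ((-3 + 5*3)/(-6 + 15))² = ((-3 + 15)/9)² = ((⅑)*12)² = (4/3)² = 16/9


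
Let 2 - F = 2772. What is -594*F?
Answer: 1645380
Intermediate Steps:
F = -2770 (F = 2 - 1*2772 = 2 - 2772 = -2770)
-594*F = -594*(-2770) = 1645380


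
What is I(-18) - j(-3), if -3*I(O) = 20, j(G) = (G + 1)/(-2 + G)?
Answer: -106/15 ≈ -7.0667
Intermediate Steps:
j(G) = (1 + G)/(-2 + G)
I(O) = -20/3 (I(O) = -⅓*20 = -20/3)
I(-18) - j(-3) = -20/3 - (1 - 3)/(-2 - 3) = -20/3 - (-2)/(-5) = -20/3 - (-1)*(-2)/5 = -20/3 - 1*⅖ = -20/3 - ⅖ = -106/15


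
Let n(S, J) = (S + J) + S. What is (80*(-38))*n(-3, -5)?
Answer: 33440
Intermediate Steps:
n(S, J) = J + 2*S (n(S, J) = (J + S) + S = J + 2*S)
(80*(-38))*n(-3, -5) = (80*(-38))*(-5 + 2*(-3)) = -3040*(-5 - 6) = -3040*(-11) = 33440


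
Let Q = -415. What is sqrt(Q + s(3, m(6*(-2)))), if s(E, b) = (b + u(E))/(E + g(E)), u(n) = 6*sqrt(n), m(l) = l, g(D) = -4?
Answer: sqrt(-403 - 6*sqrt(3)) ≈ 20.332*I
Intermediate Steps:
s(E, b) = (b + 6*sqrt(E))/(-4 + E) (s(E, b) = (b + 6*sqrt(E))/(E - 4) = (b + 6*sqrt(E))/(-4 + E))
sqrt(Q + s(3, m(6*(-2)))) = sqrt(-415 + (6*(-2) + 6*sqrt(3))/(-4 + 3)) = sqrt(-415 + (-12 + 6*sqrt(3))/(-1)) = sqrt(-415 - (-12 + 6*sqrt(3))) = sqrt(-415 + (12 - 6*sqrt(3))) = sqrt(-403 - 6*sqrt(3))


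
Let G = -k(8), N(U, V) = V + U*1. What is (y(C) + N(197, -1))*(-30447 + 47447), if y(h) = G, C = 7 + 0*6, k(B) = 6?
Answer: 3230000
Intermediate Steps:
N(U, V) = U + V (N(U, V) = V + U = U + V)
G = -6 (G = -1*6 = -6)
C = 7 (C = 7 + 0 = 7)
y(h) = -6
(y(C) + N(197, -1))*(-30447 + 47447) = (-6 + (197 - 1))*(-30447 + 47447) = (-6 + 196)*17000 = 190*17000 = 3230000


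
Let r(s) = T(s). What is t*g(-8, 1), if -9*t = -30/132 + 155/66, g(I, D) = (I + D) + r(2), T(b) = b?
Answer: 350/297 ≈ 1.1785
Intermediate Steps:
r(s) = s
g(I, D) = 2 + D + I (g(I, D) = (I + D) + 2 = (D + I) + 2 = 2 + D + I)
t = -70/297 (t = -(-30/132 + 155/66)/9 = -(-30*1/132 + 155*(1/66))/9 = -(-5/22 + 155/66)/9 = -1/9*70/33 = -70/297 ≈ -0.23569)
t*g(-8, 1) = -70*(2 + 1 - 8)/297 = -70/297*(-5) = 350/297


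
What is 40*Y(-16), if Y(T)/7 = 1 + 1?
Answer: 560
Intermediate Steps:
Y(T) = 14 (Y(T) = 7*(1 + 1) = 7*2 = 14)
40*Y(-16) = 40*14 = 560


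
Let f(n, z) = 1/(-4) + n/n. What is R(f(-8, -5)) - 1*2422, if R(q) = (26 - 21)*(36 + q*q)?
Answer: -35827/16 ≈ -2239.2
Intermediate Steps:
f(n, z) = 3/4 (f(n, z) = 1*(-1/4) + 1 = -1/4 + 1 = 3/4)
R(q) = 180 + 5*q**2 (R(q) = 5*(36 + q**2) = 180 + 5*q**2)
R(f(-8, -5)) - 1*2422 = (180 + 5*(3/4)**2) - 1*2422 = (180 + 5*(9/16)) - 2422 = (180 + 45/16) - 2422 = 2925/16 - 2422 = -35827/16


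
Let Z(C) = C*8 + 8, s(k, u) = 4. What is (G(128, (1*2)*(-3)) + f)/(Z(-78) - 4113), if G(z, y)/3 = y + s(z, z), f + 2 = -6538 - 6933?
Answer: 13479/4729 ≈ 2.8503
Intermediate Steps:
Z(C) = 8 + 8*C (Z(C) = 8*C + 8 = 8 + 8*C)
f = -13473 (f = -2 + (-6538 - 6933) = -2 - 13471 = -13473)
G(z, y) = 12 + 3*y (G(z, y) = 3*(y + 4) = 3*(4 + y) = 12 + 3*y)
(G(128, (1*2)*(-3)) + f)/(Z(-78) - 4113) = ((12 + 3*((1*2)*(-3))) - 13473)/((8 + 8*(-78)) - 4113) = ((12 + 3*(2*(-3))) - 13473)/((8 - 624) - 4113) = ((12 + 3*(-6)) - 13473)/(-616 - 4113) = ((12 - 18) - 13473)/(-4729) = (-6 - 13473)*(-1/4729) = -13479*(-1/4729) = 13479/4729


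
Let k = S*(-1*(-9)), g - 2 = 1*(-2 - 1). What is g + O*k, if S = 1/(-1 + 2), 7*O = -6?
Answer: -61/7 ≈ -8.7143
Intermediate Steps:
O = -6/7 (O = (⅐)*(-6) = -6/7 ≈ -0.85714)
S = 1 (S = 1/1 = 1)
g = -1 (g = 2 + 1*(-2 - 1) = 2 + 1*(-3) = 2 - 3 = -1)
k = 9 (k = 1*(-1*(-9)) = 1*9 = 9)
g + O*k = -1 - 6/7*9 = -1 - 54/7 = -61/7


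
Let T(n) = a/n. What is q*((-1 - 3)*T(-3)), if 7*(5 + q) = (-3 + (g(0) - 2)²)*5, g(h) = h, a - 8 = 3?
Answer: -440/7 ≈ -62.857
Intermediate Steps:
a = 11 (a = 8 + 3 = 11)
T(n) = 11/n
q = -30/7 (q = -5 + ((-3 + (0 - 2)²)*5)/7 = -5 + ((-3 + (-2)²)*5)/7 = -5 + ((-3 + 4)*5)/7 = -5 + (1*5)/7 = -5 + (⅐)*5 = -5 + 5/7 = -30/7 ≈ -4.2857)
q*((-1 - 3)*T(-3)) = -30*(-1 - 3)*11/(-3)/7 = -(-120)*11*(-⅓)/7 = -(-120)*(-11)/(7*3) = -30/7*44/3 = -440/7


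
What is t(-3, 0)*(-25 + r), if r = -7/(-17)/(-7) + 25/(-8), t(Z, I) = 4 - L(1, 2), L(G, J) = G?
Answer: -11499/136 ≈ -84.552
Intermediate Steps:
t(Z, I) = 3 (t(Z, I) = 4 - 1*1 = 4 - 1 = 3)
r = -433/136 (r = -7*(-1/17)*(-1/7) + 25*(-1/8) = (7/17)*(-1/7) - 25/8 = -1/17 - 25/8 = -433/136 ≈ -3.1838)
t(-3, 0)*(-25 + r) = 3*(-25 - 433/136) = 3*(-3833/136) = -11499/136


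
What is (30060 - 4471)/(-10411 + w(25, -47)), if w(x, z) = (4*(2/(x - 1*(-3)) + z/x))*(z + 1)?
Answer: -4478075/1763689 ≈ -2.5390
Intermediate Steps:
w(x, z) = (1 + z)*(8/(3 + x) + 4*z/x) (w(x, z) = (4*(2/(x + 3) + z/x))*(1 + z) = (4*(2/(3 + x) + z/x))*(1 + z) = (8/(3 + x) + 4*z/x)*(1 + z) = (1 + z)*(8/(3 + x) + 4*z/x))
(30060 - 4471)/(-10411 + w(25, -47)) = (30060 - 4471)/(-10411 + 4*(2*25 + 3*(-47) + 3*(-47)² + 25*(-47)² + 3*25*(-47))/(25*(3 + 25))) = 25589/(-10411 + 4*(1/25)*(50 - 141 + 3*2209 + 25*2209 - 3525)/28) = 25589/(-10411 + 4*(1/25)*(1/28)*(50 - 141 + 6627 + 55225 - 3525)) = 25589/(-10411 + 4*(1/25)*(1/28)*58236) = 25589/(-10411 + 58236/175) = 25589/(-1763689/175) = 25589*(-175/1763689) = -4478075/1763689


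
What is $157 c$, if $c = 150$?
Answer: $23550$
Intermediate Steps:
$157 c = 157 \cdot 150 = 23550$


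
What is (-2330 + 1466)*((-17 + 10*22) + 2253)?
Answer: -2121984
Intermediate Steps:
(-2330 + 1466)*((-17 + 10*22) + 2253) = -864*((-17 + 220) + 2253) = -864*(203 + 2253) = -864*2456 = -2121984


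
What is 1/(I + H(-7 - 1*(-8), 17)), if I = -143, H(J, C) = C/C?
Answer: -1/142 ≈ -0.0070423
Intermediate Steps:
H(J, C) = 1
1/(I + H(-7 - 1*(-8), 17)) = 1/(-143 + 1) = 1/(-142) = -1/142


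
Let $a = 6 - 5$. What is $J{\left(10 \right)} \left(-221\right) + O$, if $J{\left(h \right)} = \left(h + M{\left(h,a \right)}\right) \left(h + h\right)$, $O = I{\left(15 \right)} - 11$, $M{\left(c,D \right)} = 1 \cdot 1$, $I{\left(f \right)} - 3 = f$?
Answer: $-48613$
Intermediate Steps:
$I{\left(f \right)} = 3 + f$
$a = 1$ ($a = 6 - 5 = 1$)
$M{\left(c,D \right)} = 1$
$O = 7$ ($O = \left(3 + 15\right) - 11 = 18 - 11 = 7$)
$J{\left(h \right)} = 2 h \left(1 + h\right)$ ($J{\left(h \right)} = \left(h + 1\right) \left(h + h\right) = \left(1 + h\right) 2 h = 2 h \left(1 + h\right)$)
$J{\left(10 \right)} \left(-221\right) + O = 2 \cdot 10 \left(1 + 10\right) \left(-221\right) + 7 = 2 \cdot 10 \cdot 11 \left(-221\right) + 7 = 220 \left(-221\right) + 7 = -48620 + 7 = -48613$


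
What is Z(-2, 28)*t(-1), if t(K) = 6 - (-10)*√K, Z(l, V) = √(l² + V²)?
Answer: √197*(12 + 20*I) ≈ 168.43 + 280.71*I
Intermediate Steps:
Z(l, V) = √(V² + l²)
t(K) = 6 + 10*√K
Z(-2, 28)*t(-1) = √(28² + (-2)²)*(6 + 10*√(-1)) = √(784 + 4)*(6 + 10*I) = √788*(6 + 10*I) = (2*√197)*(6 + 10*I) = 2*√197*(6 + 10*I)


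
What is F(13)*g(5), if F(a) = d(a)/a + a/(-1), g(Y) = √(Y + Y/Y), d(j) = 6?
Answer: -163*√6/13 ≈ -30.713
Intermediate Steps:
g(Y) = √(1 + Y) (g(Y) = √(Y + 1) = √(1 + Y))
F(a) = -a + 6/a (F(a) = 6/a + a/(-1) = 6/a + a*(-1) = 6/a - a = -a + 6/a)
F(13)*g(5) = (-1*13 + 6/13)*√(1 + 5) = (-13 + 6*(1/13))*√6 = (-13 + 6/13)*√6 = -163*√6/13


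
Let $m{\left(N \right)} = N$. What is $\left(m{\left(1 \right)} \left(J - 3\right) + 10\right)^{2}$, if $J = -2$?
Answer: $25$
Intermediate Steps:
$\left(m{\left(1 \right)} \left(J - 3\right) + 10\right)^{2} = \left(1 \left(-2 - 3\right) + 10\right)^{2} = \left(1 \left(-5\right) + 10\right)^{2} = \left(-5 + 10\right)^{2} = 5^{2} = 25$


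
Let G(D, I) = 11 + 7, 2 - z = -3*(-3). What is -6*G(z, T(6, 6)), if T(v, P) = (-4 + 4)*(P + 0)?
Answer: -108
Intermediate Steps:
z = -7 (z = 2 - (-3)*(-3) = 2 - 1*9 = 2 - 9 = -7)
T(v, P) = 0 (T(v, P) = 0*P = 0)
G(D, I) = 18
-6*G(z, T(6, 6)) = -6*18 = -108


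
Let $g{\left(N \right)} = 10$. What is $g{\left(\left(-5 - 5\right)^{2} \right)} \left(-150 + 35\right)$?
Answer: $-1150$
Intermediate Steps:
$g{\left(\left(-5 - 5\right)^{2} \right)} \left(-150 + 35\right) = 10 \left(-150 + 35\right) = 10 \left(-115\right) = -1150$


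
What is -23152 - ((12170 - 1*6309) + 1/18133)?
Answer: -526092730/18133 ≈ -29013.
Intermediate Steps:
-23152 - ((12170 - 1*6309) + 1/18133) = -23152 - ((12170 - 6309) + 1/18133) = -23152 - (5861 + 1/18133) = -23152 - 1*106277514/18133 = -23152 - 106277514/18133 = -526092730/18133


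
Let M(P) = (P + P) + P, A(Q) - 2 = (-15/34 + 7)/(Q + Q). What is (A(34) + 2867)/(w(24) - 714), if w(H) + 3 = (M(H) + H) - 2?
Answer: -6633351/1440376 ≈ -4.6053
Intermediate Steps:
A(Q) = 2 + 223/(68*Q) (A(Q) = 2 + (-15/34 + 7)/(Q + Q) = 2 + (-15*1/34 + 7)/((2*Q)) = 2 + (-15/34 + 7)*(1/(2*Q)) = 2 + 223*(1/(2*Q))/34 = 2 + 223/(68*Q))
M(P) = 3*P (M(P) = 2*P + P = 3*P)
w(H) = -5 + 4*H (w(H) = -3 + ((3*H + H) - 2) = -3 + (4*H - 2) = -3 + (-2 + 4*H) = -5 + 4*H)
(A(34) + 2867)/(w(24) - 714) = ((2 + (223/68)/34) + 2867)/((-5 + 4*24) - 714) = ((2 + (223/68)*(1/34)) + 2867)/((-5 + 96) - 714) = ((2 + 223/2312) + 2867)/(91 - 714) = (4847/2312 + 2867)/(-623) = (6633351/2312)*(-1/623) = -6633351/1440376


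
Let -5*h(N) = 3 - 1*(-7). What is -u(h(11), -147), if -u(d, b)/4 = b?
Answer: -588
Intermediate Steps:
h(N) = -2 (h(N) = -(3 - 1*(-7))/5 = -(3 + 7)/5 = -⅕*10 = -2)
u(d, b) = -4*b
-u(h(11), -147) = -(-4)*(-147) = -1*588 = -588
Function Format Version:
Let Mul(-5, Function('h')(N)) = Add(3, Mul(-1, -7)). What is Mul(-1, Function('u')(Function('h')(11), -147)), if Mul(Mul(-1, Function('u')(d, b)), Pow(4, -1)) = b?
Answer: -588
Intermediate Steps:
Function('h')(N) = -2 (Function('h')(N) = Mul(Rational(-1, 5), Add(3, Mul(-1, -7))) = Mul(Rational(-1, 5), Add(3, 7)) = Mul(Rational(-1, 5), 10) = -2)
Function('u')(d, b) = Mul(-4, b)
Mul(-1, Function('u')(Function('h')(11), -147)) = Mul(-1, Mul(-4, -147)) = Mul(-1, 588) = -588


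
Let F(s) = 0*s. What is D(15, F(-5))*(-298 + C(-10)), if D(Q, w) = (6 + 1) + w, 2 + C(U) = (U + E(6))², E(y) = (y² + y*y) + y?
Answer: 30268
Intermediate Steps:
E(y) = y + 2*y² (E(y) = (y² + y²) + y = 2*y² + y = y + 2*y²)
C(U) = -2 + (78 + U)² (C(U) = -2 + (U + 6*(1 + 2*6))² = -2 + (U + 6*(1 + 12))² = -2 + (U + 6*13)² = -2 + (U + 78)² = -2 + (78 + U)²)
F(s) = 0
D(Q, w) = 7 + w
D(15, F(-5))*(-298 + C(-10)) = (7 + 0)*(-298 + (-2 + (78 - 10)²)) = 7*(-298 + (-2 + 68²)) = 7*(-298 + (-2 + 4624)) = 7*(-298 + 4622) = 7*4324 = 30268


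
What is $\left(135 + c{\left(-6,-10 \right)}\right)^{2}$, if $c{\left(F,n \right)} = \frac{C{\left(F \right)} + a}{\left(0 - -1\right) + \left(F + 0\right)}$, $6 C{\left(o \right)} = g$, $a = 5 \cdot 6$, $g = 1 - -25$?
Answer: $\frac{3694084}{225} \approx 16418.0$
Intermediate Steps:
$g = 26$ ($g = 1 + 25 = 26$)
$a = 30$
$C{\left(o \right)} = \frac{13}{3}$ ($C{\left(o \right)} = \frac{1}{6} \cdot 26 = \frac{13}{3}$)
$c{\left(F,n \right)} = \frac{103}{3 \left(1 + F\right)}$ ($c{\left(F,n \right)} = \frac{\frac{13}{3} + 30}{\left(0 - -1\right) + \left(F + 0\right)} = \frac{103}{3 \left(\left(0 + 1\right) + F\right)} = \frac{103}{3 \left(1 + F\right)}$)
$\left(135 + c{\left(-6,-10 \right)}\right)^{2} = \left(135 + \frac{103}{3 \left(1 - 6\right)}\right)^{2} = \left(135 + \frac{103}{3 \left(-5\right)}\right)^{2} = \left(135 + \frac{103}{3} \left(- \frac{1}{5}\right)\right)^{2} = \left(135 - \frac{103}{15}\right)^{2} = \left(\frac{1922}{15}\right)^{2} = \frac{3694084}{225}$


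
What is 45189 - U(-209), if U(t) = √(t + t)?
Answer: 45189 - I*√418 ≈ 45189.0 - 20.445*I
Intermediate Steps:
U(t) = √2*√t (U(t) = √(2*t) = √2*√t)
45189 - U(-209) = 45189 - √2*√(-209) = 45189 - √2*I*√209 = 45189 - I*√418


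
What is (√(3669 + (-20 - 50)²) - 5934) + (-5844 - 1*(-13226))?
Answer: 1448 + √8569 ≈ 1540.6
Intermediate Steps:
(√(3669 + (-20 - 50)²) - 5934) + (-5844 - 1*(-13226)) = (√(3669 + (-70)²) - 5934) + (-5844 + 13226) = (√(3669 + 4900) - 5934) + 7382 = (√8569 - 5934) + 7382 = (-5934 + √8569) + 7382 = 1448 + √8569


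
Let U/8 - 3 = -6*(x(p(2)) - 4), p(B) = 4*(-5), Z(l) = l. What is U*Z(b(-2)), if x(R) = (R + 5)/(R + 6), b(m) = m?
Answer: -2304/7 ≈ -329.14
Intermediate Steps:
p(B) = -20
x(R) = (5 + R)/(6 + R)
U = 1152/7 (U = 24 + 8*(-6*((5 - 20)/(6 - 20) - 4)) = 24 + 8*(-6*(-15/(-14) - 4)) = 24 + 8*(-6*(-1/14*(-15) - 4)) = 24 + 8*(-6*(15/14 - 4)) = 24 + 8*(-6*(-41/14)) = 24 + 8*(123/7) = 24 + 984/7 = 1152/7 ≈ 164.57)
U*Z(b(-2)) = (1152/7)*(-2) = -2304/7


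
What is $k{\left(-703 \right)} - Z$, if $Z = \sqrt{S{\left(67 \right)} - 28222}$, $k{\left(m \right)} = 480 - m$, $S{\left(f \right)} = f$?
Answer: $1183 - i \sqrt{28155} \approx 1183.0 - 167.79 i$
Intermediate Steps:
$Z = i \sqrt{28155}$ ($Z = \sqrt{67 - 28222} = \sqrt{-28155} = i \sqrt{28155} \approx 167.79 i$)
$k{\left(-703 \right)} - Z = \left(480 - -703\right) - i \sqrt{28155} = \left(480 + 703\right) - i \sqrt{28155} = 1183 - i \sqrt{28155}$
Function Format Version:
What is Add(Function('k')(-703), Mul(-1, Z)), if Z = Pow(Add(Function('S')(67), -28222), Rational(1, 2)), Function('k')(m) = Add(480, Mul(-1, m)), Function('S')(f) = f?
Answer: Add(1183, Mul(-1, I, Pow(28155, Rational(1, 2)))) ≈ Add(1183.0, Mul(-167.79, I))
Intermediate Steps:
Z = Mul(I, Pow(28155, Rational(1, 2))) (Z = Pow(Add(67, -28222), Rational(1, 2)) = Pow(-28155, Rational(1, 2)) = Mul(I, Pow(28155, Rational(1, 2))) ≈ Mul(167.79, I))
Add(Function('k')(-703), Mul(-1, Z)) = Add(Add(480, Mul(-1, -703)), Mul(-1, Mul(I, Pow(28155, Rational(1, 2))))) = Add(Add(480, 703), Mul(-1, I, Pow(28155, Rational(1, 2)))) = Add(1183, Mul(-1, I, Pow(28155, Rational(1, 2))))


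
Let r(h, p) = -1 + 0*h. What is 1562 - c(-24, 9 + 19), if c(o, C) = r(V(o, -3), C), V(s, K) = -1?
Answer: 1563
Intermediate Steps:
r(h, p) = -1 (r(h, p) = -1 + 0 = -1)
c(o, C) = -1
1562 - c(-24, 9 + 19) = 1562 - 1*(-1) = 1562 + 1 = 1563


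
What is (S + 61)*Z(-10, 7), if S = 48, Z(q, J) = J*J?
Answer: 5341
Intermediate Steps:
Z(q, J) = J²
(S + 61)*Z(-10, 7) = (48 + 61)*7² = 109*49 = 5341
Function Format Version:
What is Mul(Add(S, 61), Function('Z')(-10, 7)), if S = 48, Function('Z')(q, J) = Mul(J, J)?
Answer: 5341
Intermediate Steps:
Function('Z')(q, J) = Pow(J, 2)
Mul(Add(S, 61), Function('Z')(-10, 7)) = Mul(Add(48, 61), Pow(7, 2)) = Mul(109, 49) = 5341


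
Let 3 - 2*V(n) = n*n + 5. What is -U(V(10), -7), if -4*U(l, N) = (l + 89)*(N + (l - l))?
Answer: -133/2 ≈ -66.500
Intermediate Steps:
V(n) = -1 - n**2/2 (V(n) = 3/2 - (n*n + 5)/2 = 3/2 - (n**2 + 5)/2 = 3/2 - (5 + n**2)/2 = 3/2 + (-5/2 - n**2/2) = -1 - n**2/2)
U(l, N) = -N*(89 + l)/4 (U(l, N) = -(l + 89)*(N + (l - l))/4 = -(89 + l)*(N + 0)/4 = -(89 + l)*N/4 = -N*(89 + l)/4)
-U(V(10), -7) = -(-1)*(-7)*(89 + (-1 - 1/2*10**2))/4 = -(-1)*(-7)*(89 + (-1 - 1/2*100))/4 = -(-1)*(-7)*(89 + (-1 - 50))/4 = -(-1)*(-7)*(89 - 51)/4 = -(-1)*(-7)*38/4 = -1*133/2 = -133/2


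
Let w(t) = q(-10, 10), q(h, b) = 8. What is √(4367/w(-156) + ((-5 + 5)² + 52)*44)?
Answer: 3*√5038/4 ≈ 53.234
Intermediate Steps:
w(t) = 8
√(4367/w(-156) + ((-5 + 5)² + 52)*44) = √(4367/8 + ((-5 + 5)² + 52)*44) = √(4367*(⅛) + (0² + 52)*44) = √(4367/8 + (0 + 52)*44) = √(4367/8 + 52*44) = √(4367/8 + 2288) = √(22671/8) = 3*√5038/4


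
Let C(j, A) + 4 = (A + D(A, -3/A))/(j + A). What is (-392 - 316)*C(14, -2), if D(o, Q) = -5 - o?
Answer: 3127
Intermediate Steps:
C(j, A) = -4 - 5/(A + j) (C(j, A) = -4 + (A + (-5 - A))/(j + A) = -4 - 5/(A + j))
(-392 - 316)*C(14, -2) = (-392 - 316)*((-5 - 4*(-2) - 4*14)/(-2 + 14)) = -708*(-5 + 8 - 56)/12 = -59*(-53) = -708*(-53/12) = 3127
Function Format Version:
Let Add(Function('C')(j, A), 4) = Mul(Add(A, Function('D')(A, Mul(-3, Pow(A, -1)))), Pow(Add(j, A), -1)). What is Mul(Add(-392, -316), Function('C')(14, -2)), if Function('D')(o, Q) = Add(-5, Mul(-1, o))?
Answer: 3127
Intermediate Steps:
Function('C')(j, A) = Add(-4, Mul(-5, Pow(Add(A, j), -1))) (Function('C')(j, A) = Add(-4, Mul(Add(A, Add(-5, Mul(-1, A))), Pow(Add(j, A), -1))) = Add(-4, Mul(-5, Pow(Add(A, j), -1))))
Mul(Add(-392, -316), Function('C')(14, -2)) = Mul(Add(-392, -316), Mul(Pow(Add(-2, 14), -1), Add(-5, Mul(-4, -2), Mul(-4, 14)))) = Mul(-708, Mul(Pow(12, -1), Add(-5, 8, -56))) = Mul(-708, Mul(Rational(1, 12), -53)) = Mul(-708, Rational(-53, 12)) = 3127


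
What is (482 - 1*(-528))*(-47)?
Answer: -47470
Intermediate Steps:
(482 - 1*(-528))*(-47) = (482 + 528)*(-47) = 1010*(-47) = -47470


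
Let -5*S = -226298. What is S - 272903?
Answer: -1138217/5 ≈ -2.2764e+5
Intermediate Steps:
S = 226298/5 (S = -⅕*(-226298) = 226298/5 ≈ 45260.)
S - 272903 = 226298/5 - 272903 = -1138217/5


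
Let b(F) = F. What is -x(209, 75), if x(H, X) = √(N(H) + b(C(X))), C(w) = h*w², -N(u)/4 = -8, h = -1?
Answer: -I*√5593 ≈ -74.786*I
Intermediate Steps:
N(u) = 32 (N(u) = -4*(-8) = 32)
C(w) = -w²
x(H, X) = √(32 - X²)
-x(209, 75) = -√(32 - 1*75²) = -√(32 - 1*5625) = -√(32 - 5625) = -√(-5593) = -I*√5593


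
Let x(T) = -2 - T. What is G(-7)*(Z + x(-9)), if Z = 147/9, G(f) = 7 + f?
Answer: 0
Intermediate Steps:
Z = 49/3 (Z = 147*(⅑) = 49/3 ≈ 16.333)
G(-7)*(Z + x(-9)) = (7 - 7)*(49/3 + (-2 - 1*(-9))) = 0*(49/3 + (-2 + 9)) = 0*(49/3 + 7) = 0*(70/3) = 0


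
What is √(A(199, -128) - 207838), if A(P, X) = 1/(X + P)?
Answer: 7*I*√21381863/71 ≈ 455.89*I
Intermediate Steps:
A(P, X) = 1/(P + X)
√(A(199, -128) - 207838) = √(1/(199 - 128) - 207838) = √(1/71 - 207838) = √(-14756497/71) = 7*I*√21381863/71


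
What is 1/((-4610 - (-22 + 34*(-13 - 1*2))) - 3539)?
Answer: -1/7617 ≈ -0.00013129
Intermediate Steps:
1/((-4610 - (-22 + 34*(-13 - 1*2))) - 3539) = 1/((-4610 - (-22 + 34*(-13 - 2))) - 3539) = 1/((-4610 - (-22 + 34*(-15))) - 3539) = 1/((-4610 - (-22 - 510)) - 3539) = 1/((-4610 - 1*(-532)) - 3539) = 1/((-4610 + 532) - 3539) = 1/(-4078 - 3539) = 1/(-7617) = -1/7617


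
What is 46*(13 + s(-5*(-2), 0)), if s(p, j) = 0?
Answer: 598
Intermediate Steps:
46*(13 + s(-5*(-2), 0)) = 46*(13 + 0) = 46*13 = 598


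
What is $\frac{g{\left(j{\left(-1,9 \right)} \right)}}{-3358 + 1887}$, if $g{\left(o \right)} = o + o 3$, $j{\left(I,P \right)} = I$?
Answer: $\frac{4}{1471} \approx 0.0027192$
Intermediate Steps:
$g{\left(o \right)} = 4 o$ ($g{\left(o \right)} = o + 3 o = 4 o$)
$\frac{g{\left(j{\left(-1,9 \right)} \right)}}{-3358 + 1887} = \frac{4 \left(-1\right)}{-3358 + 1887} = - \frac{4}{-1471} = \left(-4\right) \left(- \frac{1}{1471}\right) = \frac{4}{1471}$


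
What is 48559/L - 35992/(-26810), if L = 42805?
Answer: 8121441/3278863 ≈ 2.4769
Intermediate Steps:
48559/L - 35992/(-26810) = 48559/42805 - 35992/(-26810) = 48559*(1/42805) - 35992*(-1/26810) = 6937/6115 + 17996/13405 = 8121441/3278863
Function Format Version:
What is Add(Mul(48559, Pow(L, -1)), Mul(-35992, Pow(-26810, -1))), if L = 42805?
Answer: Rational(8121441, 3278863) ≈ 2.4769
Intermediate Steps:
Add(Mul(48559, Pow(L, -1)), Mul(-35992, Pow(-26810, -1))) = Add(Mul(48559, Pow(42805, -1)), Mul(-35992, Pow(-26810, -1))) = Add(Mul(48559, Rational(1, 42805)), Mul(-35992, Rational(-1, 26810))) = Add(Rational(6937, 6115), Rational(17996, 13405)) = Rational(8121441, 3278863)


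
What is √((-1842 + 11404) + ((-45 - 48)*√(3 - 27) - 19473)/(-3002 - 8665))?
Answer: √(144644000901 + 241118*I*√6)/3889 ≈ 97.794 + 0.00019966*I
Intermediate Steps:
√((-1842 + 11404) + ((-45 - 48)*√(3 - 27) - 19473)/(-3002 - 8665)) = √(9562 + (-186*I*√6 - 19473)/(-11667)) = √(9562 + (-186*I*√6 - 19473)*(-1/11667)) = √(9562 + (-19473 - 186*I*√6)*(-1/11667)) = √(9562 + (6491/3889 + 62*I*√6/3889)) = √(37193109/3889 + 62*I*√6/3889)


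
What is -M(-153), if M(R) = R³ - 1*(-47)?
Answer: 3581530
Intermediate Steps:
M(R) = 47 + R³ (M(R) = R³ + 47 = 47 + R³)
-M(-153) = -(47 + (-153)³) = -(47 - 3581577) = -1*(-3581530) = 3581530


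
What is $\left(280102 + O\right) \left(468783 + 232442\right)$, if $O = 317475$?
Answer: $419035931825$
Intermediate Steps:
$\left(280102 + O\right) \left(468783 + 232442\right) = \left(280102 + 317475\right) \left(468783 + 232442\right) = 597577 \cdot 701225 = 419035931825$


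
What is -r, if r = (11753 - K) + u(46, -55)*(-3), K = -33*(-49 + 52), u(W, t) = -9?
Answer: -11879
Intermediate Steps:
K = -99 (K = -33*3 = -99)
r = 11879 (r = (11753 - 1*(-99)) - 9*(-3) = (11753 + 99) + 27 = 11852 + 27 = 11879)
-r = -1*11879 = -11879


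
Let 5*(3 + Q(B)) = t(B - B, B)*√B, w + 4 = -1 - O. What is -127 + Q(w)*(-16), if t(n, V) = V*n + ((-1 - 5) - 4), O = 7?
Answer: -79 + 64*I*√3 ≈ -79.0 + 110.85*I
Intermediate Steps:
w = -12 (w = -4 + (-1 - 1*7) = -4 + (-1 - 7) = -4 - 8 = -12)
t(n, V) = -10 + V*n (t(n, V) = V*n + (-6 - 4) = V*n - 10 = -10 + V*n)
Q(B) = -3 - 2*√B (Q(B) = -3 + ((-10 + B*(B - B))*√B)/5 = -3 + ((-10 + B*0)*√B)/5 = -3 + ((-10 + 0)*√B)/5 = -3 + (-10*√B)/5 = -3 - 2*√B)
-127 + Q(w)*(-16) = -127 + (-3 - 4*I*√3)*(-16) = -127 + (48 + 64*I*√3) = -79 + 64*I*√3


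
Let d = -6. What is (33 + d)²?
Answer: 729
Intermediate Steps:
(33 + d)² = (33 - 6)² = 27² = 729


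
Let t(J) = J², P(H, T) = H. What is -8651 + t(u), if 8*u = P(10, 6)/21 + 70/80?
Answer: -15626561207/1806336 ≈ -8651.0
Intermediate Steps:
u = 227/1344 (u = (10/21 + 70/80)/8 = (10*(1/21) + 70*(1/80))/8 = (10/21 + 7/8)/8 = (⅛)*(227/168) = 227/1344 ≈ 0.16890)
-8651 + t(u) = -8651 + (227/1344)² = -8651 + 51529/1806336 = -15626561207/1806336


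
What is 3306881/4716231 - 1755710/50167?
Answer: -624187509991/18199935429 ≈ -34.296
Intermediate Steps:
3306881/4716231 - 1755710/50167 = -624187509991/18199935429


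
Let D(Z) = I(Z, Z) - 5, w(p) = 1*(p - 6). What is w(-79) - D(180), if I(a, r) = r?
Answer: -260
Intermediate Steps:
w(p) = -6 + p (w(p) = 1*(-6 + p) = -6 + p)
D(Z) = -5 + Z (D(Z) = Z - 5 = -5 + Z)
w(-79) - D(180) = (-6 - 79) - (-5 + 180) = -85 - 1*175 = -85 - 175 = -260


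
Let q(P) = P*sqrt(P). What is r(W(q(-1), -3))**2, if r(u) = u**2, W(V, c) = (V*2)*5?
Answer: 10000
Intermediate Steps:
q(P) = P**(3/2)
W(V, c) = 10*V (W(V, c) = (2*V)*5 = 10*V)
r(W(q(-1), -3))**2 = ((10*(-1)**(3/2))**2)**2 = ((10*(-I))**2)**2 = ((-10*I)**2)**2 = (-100)**2 = 10000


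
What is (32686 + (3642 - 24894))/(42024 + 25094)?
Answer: 5717/33559 ≈ 0.17036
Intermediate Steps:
(32686 + (3642 - 24894))/(42024 + 25094) = (32686 - 21252)/67118 = 11434*(1/67118) = 5717/33559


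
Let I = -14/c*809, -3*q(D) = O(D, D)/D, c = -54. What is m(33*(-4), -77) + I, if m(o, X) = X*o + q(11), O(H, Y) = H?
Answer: 280082/27 ≈ 10373.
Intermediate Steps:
q(D) = -⅓ (q(D) = -D/(3*D) = -⅓*1 = -⅓)
m(o, X) = -⅓ + X*o (m(o, X) = X*o - ⅓ = -⅓ + X*o)
I = 5663/27 (I = -14/(-54)*809 = -14*(-1/54)*809 = (7/27)*809 = 5663/27 ≈ 209.74)
m(33*(-4), -77) + I = (-⅓ - 2541*(-4)) + 5663/27 = (-⅓ - 77*(-132)) + 5663/27 = (-⅓ + 10164) + 5663/27 = 30491/3 + 5663/27 = 280082/27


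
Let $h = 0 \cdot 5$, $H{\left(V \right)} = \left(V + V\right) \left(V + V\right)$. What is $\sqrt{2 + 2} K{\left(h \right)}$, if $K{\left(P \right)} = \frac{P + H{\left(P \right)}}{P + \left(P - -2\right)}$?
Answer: $0$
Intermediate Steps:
$H{\left(V \right)} = 4 V^{2}$ ($H{\left(V \right)} = 2 V 2 V = 4 V^{2}$)
$h = 0$
$K{\left(P \right)} = \frac{P + 4 P^{2}}{2 + 2 P}$ ($K{\left(P \right)} = \frac{P + 4 P^{2}}{P + \left(P - -2\right)} = \frac{P + 4 P^{2}}{P + \left(P + 2\right)} = \frac{P + 4 P^{2}}{P + \left(2 + P\right)} = \frac{P + 4 P^{2}}{2 + 2 P}$)
$\sqrt{2 + 2} K{\left(h \right)} = \sqrt{2 + 2} \cdot \frac{1}{2} \cdot 0 \frac{1}{1 + 0} \left(1 + 4 \cdot 0\right) = \sqrt{4} \cdot \frac{1}{2} \cdot 0 \cdot 1^{-1} \left(1 + 0\right) = 2 \cdot \frac{1}{2} \cdot 0 \cdot 1 \cdot 1 = 2 \cdot 0 = 0$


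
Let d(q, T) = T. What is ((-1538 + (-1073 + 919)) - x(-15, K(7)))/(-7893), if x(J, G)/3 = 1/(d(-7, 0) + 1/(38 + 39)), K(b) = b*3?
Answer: 641/2631 ≈ 0.24363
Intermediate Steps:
K(b) = 3*b
x(J, G) = 231 (x(J, G) = 3/(0 + 1/(38 + 39)) = 3/(0 + 1/77) = 3/(1/77) = 3*77 = 231)
((-1538 + (-1073 + 919)) - x(-15, K(7)))/(-7893) = ((-1538 + (-1073 + 919)) - 1*231)/(-7893) = ((-1538 - 154) - 231)*(-1/7893) = (-1692 - 231)*(-1/7893) = -1923*(-1/7893) = 641/2631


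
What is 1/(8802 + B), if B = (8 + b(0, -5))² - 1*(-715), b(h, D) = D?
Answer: 1/9526 ≈ 0.00010498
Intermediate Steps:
B = 724 (B = (8 - 5)² - 1*(-715) = 3² + 715 = 9 + 715 = 724)
1/(8802 + B) = 1/(8802 + 724) = 1/9526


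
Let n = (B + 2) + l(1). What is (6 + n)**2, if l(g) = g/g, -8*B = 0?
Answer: 81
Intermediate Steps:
B = 0 (B = -1/8*0 = 0)
l(g) = 1
n = 3 (n = (0 + 2) + 1 = 2 + 1 = 3)
(6 + n)**2 = (6 + 3)**2 = 9**2 = 81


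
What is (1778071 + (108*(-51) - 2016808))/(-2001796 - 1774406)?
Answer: 81415/1258734 ≈ 0.064680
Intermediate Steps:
(1778071 + (108*(-51) - 2016808))/(-2001796 - 1774406) = (1778071 + (-5508 - 2016808))/(-3776202) = (1778071 - 2022316)*(-1/3776202) = -244245*(-1/3776202) = 81415/1258734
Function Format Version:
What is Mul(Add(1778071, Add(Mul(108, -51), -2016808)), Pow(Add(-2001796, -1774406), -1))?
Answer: Rational(81415, 1258734) ≈ 0.064680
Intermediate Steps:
Mul(Add(1778071, Add(Mul(108, -51), -2016808)), Pow(Add(-2001796, -1774406), -1)) = Mul(Add(1778071, Add(-5508, -2016808)), Pow(-3776202, -1)) = Mul(Add(1778071, -2022316), Rational(-1, 3776202)) = Mul(-244245, Rational(-1, 3776202)) = Rational(81415, 1258734)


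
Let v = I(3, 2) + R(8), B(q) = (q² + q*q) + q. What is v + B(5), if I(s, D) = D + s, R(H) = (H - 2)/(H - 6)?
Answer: 63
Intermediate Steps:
R(H) = (-2 + H)/(-6 + H)
B(q) = q + 2*q² (B(q) = (q² + q²) + q = 2*q² + q = q + 2*q²)
v = 8 (v = (2 + 3) + (-2 + 8)/(-6 + 8) = 5 + 6/2 = 5 + (½)*6 = 5 + 3 = 8)
v + B(5) = 8 + 5*(1 + 2*5) = 8 + 5*(1 + 10) = 8 + 5*11 = 8 + 55 = 63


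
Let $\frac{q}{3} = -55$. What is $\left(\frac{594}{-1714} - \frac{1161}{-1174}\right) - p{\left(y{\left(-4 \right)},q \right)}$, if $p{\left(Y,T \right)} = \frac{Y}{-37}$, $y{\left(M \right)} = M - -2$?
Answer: $\frac{21900827}{37226366} \approx 0.58832$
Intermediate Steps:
$y{\left(M \right)} = 2 + M$ ($y{\left(M \right)} = M + 2 = 2 + M$)
$q = -165$ ($q = 3 \left(-55\right) = -165$)
$p{\left(Y,T \right)} = - \frac{Y}{37}$ ($p{\left(Y,T \right)} = Y \left(- \frac{1}{37}\right) = - \frac{Y}{37}$)
$\left(\frac{594}{-1714} - \frac{1161}{-1174}\right) - p{\left(y{\left(-4 \right)},q \right)} = \left(\frac{594}{-1714} - \frac{1161}{-1174}\right) - - \frac{2 - 4}{37} = \left(594 \left(- \frac{1}{1714}\right) - - \frac{1161}{1174}\right) - \left(- \frac{1}{37}\right) \left(-2\right) = \left(- \frac{297}{857} + \frac{1161}{1174}\right) - \frac{2}{37} = \frac{646299}{1006118} - \frac{2}{37} = \frac{21900827}{37226366}$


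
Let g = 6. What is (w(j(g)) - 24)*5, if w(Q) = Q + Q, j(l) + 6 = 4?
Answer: -140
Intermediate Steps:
j(l) = -2 (j(l) = -6 + 4 = -2)
w(Q) = 2*Q
(w(j(g)) - 24)*5 = (2*(-2) - 24)*5 = (-4 - 24)*5 = -28*5 = -140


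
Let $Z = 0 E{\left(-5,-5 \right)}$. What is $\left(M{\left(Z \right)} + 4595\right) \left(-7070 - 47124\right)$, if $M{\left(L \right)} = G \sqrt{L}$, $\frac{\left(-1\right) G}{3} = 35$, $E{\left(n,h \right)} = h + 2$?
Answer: $-249021430$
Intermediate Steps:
$E{\left(n,h \right)} = 2 + h$
$Z = 0$ ($Z = 0 \left(2 - 5\right) = 0 \left(-3\right) = 0$)
$G = -105$ ($G = \left(-3\right) 35 = -105$)
$M{\left(L \right)} = - 105 \sqrt{L}$
$\left(M{\left(Z \right)} + 4595\right) \left(-7070 - 47124\right) = \left(- 105 \sqrt{0} + 4595\right) \left(-7070 - 47124\right) = \left(\left(-105\right) 0 + 4595\right) \left(-54194\right) = \left(0 + 4595\right) \left(-54194\right) = 4595 \left(-54194\right) = -249021430$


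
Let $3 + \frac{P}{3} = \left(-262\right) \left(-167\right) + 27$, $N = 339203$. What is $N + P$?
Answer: $470537$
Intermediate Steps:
$P = 131334$ ($P = -9 + 3 \left(\left(-262\right) \left(-167\right) + 27\right) = -9 + 3 \left(43754 + 27\right) = -9 + 3 \cdot 43781 = -9 + 131343 = 131334$)
$N + P = 339203 + 131334 = 470537$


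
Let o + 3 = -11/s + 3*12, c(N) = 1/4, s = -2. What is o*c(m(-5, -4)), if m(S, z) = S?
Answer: 77/8 ≈ 9.6250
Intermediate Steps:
c(N) = ¼
o = 77/2 (o = -3 + (-11/(-2) + 3*12) = -3 + (-11*(-½) + 36) = -3 + (11/2 + 36) = -3 + 83/2 = 77/2 ≈ 38.500)
o*c(m(-5, -4)) = (77/2)*(¼) = 77/8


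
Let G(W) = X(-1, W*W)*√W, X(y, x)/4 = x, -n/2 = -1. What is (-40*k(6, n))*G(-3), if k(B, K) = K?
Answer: -2880*I*√3 ≈ -4988.3*I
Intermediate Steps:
n = 2 (n = -2*(-1) = 2)
X(y, x) = 4*x
G(W) = 4*W^(5/2) (G(W) = (4*(W*W))*√W = (4*W²)*√W = 4*W^(5/2))
(-40*k(6, n))*G(-3) = (-40*2)*(4*(-3)^(5/2)) = -320*9*I*√3 = -2880*I*√3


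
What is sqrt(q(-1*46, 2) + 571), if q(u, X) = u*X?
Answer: sqrt(479) ≈ 21.886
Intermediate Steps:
q(u, X) = X*u
sqrt(q(-1*46, 2) + 571) = sqrt(2*(-1*46) + 571) = sqrt(2*(-46) + 571) = sqrt(-92 + 571) = sqrt(479)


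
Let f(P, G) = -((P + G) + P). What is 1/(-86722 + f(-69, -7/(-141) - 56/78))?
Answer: -1833/158707247 ≈ -1.1550e-5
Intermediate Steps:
f(P, G) = -G - 2*P (f(P, G) = -((G + P) + P) = -(G + 2*P) = -G - 2*P)
1/(-86722 + f(-69, -7/(-141) - 56/78)) = 1/(-86722 + (-(-7/(-141) - 56/78) - 2*(-69))) = 1/(-86722 + (-(-7*(-1/141) - 56*1/78) + 138)) = 1/(-86722 + (-(7/141 - 28/39) + 138)) = 1/(-86722 + (-1*(-1225/1833) + 138)) = 1/(-86722 + (1225/1833 + 138)) = 1/(-86722 + 254179/1833) = 1/(-158707247/1833) = -1833/158707247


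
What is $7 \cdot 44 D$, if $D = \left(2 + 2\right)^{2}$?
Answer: $4928$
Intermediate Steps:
$D = 16$ ($D = 4^{2} = 16$)
$7 \cdot 44 D = 7 \cdot 44 \cdot 16 = 308 \cdot 16 = 4928$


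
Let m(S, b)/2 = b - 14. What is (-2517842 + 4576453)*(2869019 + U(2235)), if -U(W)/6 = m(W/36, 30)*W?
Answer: 5022802920289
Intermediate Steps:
m(S, b) = -28 + 2*b (m(S, b) = 2*(b - 14) = 2*(-14 + b) = -28 + 2*b)
U(W) = -192*W (U(W) = -6*(-28 + 2*30)*W = -6*(-28 + 60)*W = -192*W)
(-2517842 + 4576453)*(2869019 + U(2235)) = (-2517842 + 4576453)*(2869019 - 192*2235) = 2058611*(2869019 - 429120) = 2058611*2439899 = 5022802920289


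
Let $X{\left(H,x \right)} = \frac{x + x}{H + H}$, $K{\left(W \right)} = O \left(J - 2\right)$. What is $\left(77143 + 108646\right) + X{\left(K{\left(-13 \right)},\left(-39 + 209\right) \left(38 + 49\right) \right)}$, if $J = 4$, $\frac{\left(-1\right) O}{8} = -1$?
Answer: $\frac{1493707}{8} \approx 1.8671 \cdot 10^{5}$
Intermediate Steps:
$O = 8$ ($O = \left(-8\right) \left(-1\right) = 8$)
$K{\left(W \right)} = 16$ ($K{\left(W \right)} = 8 \left(4 - 2\right) = 8 \cdot 2 = 16$)
$X{\left(H,x \right)} = \frac{x}{H}$ ($X{\left(H,x \right)} = \frac{2 x}{2 H} = 2 x \frac{1}{2 H} = \frac{x}{H}$)
$\left(77143 + 108646\right) + X{\left(K{\left(-13 \right)},\left(-39 + 209\right) \left(38 + 49\right) \right)} = \left(77143 + 108646\right) + \frac{\left(-39 + 209\right) \left(38 + 49\right)}{16} = 185789 + 170 \cdot 87 \cdot \frac{1}{16} = 185789 + 14790 \cdot \frac{1}{16} = 185789 + \frac{7395}{8} = \frac{1493707}{8}$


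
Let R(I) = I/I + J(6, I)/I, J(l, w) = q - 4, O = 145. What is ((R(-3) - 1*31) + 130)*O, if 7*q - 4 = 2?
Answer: 307690/21 ≈ 14652.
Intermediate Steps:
q = 6/7 (q = 4/7 + (1/7)*2 = 4/7 + 2/7 = 6/7 ≈ 0.85714)
J(l, w) = -22/7 (J(l, w) = 6/7 - 4 = -22/7)
R(I) = 1 - 22/(7*I) (R(I) = I/I - 22/(7*I) = 1 - 22/(7*I))
((R(-3) - 1*31) + 130)*O = (((-22/7 - 3)/(-3) - 1*31) + 130)*145 = ((-1/3*(-43/7) - 31) + 130)*145 = ((43/21 - 31) + 130)*145 = (-608/21 + 130)*145 = (2122/21)*145 = 307690/21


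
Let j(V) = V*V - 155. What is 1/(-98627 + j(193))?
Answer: -1/61533 ≈ -1.6251e-5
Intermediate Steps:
j(V) = -155 + V² (j(V) = V² - 155 = -155 + V²)
1/(-98627 + j(193)) = 1/(-98627 + (-155 + 193²)) = 1/(-98627 + (-155 + 37249)) = 1/(-98627 + 37094) = 1/(-61533) = -1/61533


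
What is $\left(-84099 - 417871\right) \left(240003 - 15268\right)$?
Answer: $-112810227950$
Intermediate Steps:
$\left(-84099 - 417871\right) \left(240003 - 15268\right) = \left(-501970\right) 224735 = -112810227950$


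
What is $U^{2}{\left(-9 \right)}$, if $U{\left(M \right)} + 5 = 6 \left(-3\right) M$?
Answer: $24649$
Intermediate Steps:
$U{\left(M \right)} = -5 - 18 M$ ($U{\left(M \right)} = -5 + 6 \left(-3\right) M = -5 - 18 M$)
$U^{2}{\left(-9 \right)} = \left(-5 - -162\right)^{2} = \left(-5 + 162\right)^{2} = 157^{2} = 24649$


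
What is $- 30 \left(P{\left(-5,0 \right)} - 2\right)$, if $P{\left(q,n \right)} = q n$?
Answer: $60$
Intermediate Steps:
$P{\left(q,n \right)} = n q$
$- 30 \left(P{\left(-5,0 \right)} - 2\right) = - 30 \left(0 \left(-5\right) - 2\right) = - 30 \left(0 - 2\right) = \left(-30\right) \left(-2\right) = 60$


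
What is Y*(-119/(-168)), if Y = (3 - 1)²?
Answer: 17/6 ≈ 2.8333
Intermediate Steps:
Y = 4 (Y = 2² = 4)
Y*(-119/(-168)) = 4*(-119/(-168)) = 4*(-119*(-1/168)) = 4*(17/24) = 17/6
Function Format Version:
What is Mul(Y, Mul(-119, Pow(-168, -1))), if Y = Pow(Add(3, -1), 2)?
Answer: Rational(17, 6) ≈ 2.8333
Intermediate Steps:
Y = 4 (Y = Pow(2, 2) = 4)
Mul(Y, Mul(-119, Pow(-168, -1))) = Mul(4, Mul(-119, Pow(-168, -1))) = Mul(4, Mul(-119, Rational(-1, 168))) = Mul(4, Rational(17, 24)) = Rational(17, 6)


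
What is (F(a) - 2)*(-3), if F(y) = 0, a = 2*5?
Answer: 6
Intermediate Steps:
a = 10
(F(a) - 2)*(-3) = (0 - 2)*(-3) = -2*(-3) = 6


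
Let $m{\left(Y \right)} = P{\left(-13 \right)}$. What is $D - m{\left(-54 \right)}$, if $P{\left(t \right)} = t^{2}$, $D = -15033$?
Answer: $-15202$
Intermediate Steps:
$m{\left(Y \right)} = 169$ ($m{\left(Y \right)} = \left(-13\right)^{2} = 169$)
$D - m{\left(-54 \right)} = -15033 - 169 = -15202$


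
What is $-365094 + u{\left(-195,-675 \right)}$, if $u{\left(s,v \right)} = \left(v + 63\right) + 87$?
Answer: $-365619$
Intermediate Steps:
$u{\left(s,v \right)} = 150 + v$ ($u{\left(s,v \right)} = \left(63 + v\right) + 87 = 150 + v$)
$-365094 + u{\left(-195,-675 \right)} = -365094 + \left(150 - 675\right) = -365094 - 525 = -365619$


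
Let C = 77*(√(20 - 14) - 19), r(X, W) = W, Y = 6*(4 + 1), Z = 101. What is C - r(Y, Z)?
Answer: -1564 + 77*√6 ≈ -1375.4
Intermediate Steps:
Y = 30 (Y = 6*5 = 30)
C = -1463 + 77*√6 (C = 77*(√6 - 19) = 77*(-19 + √6) = -1463 + 77*√6 ≈ -1274.4)
C - r(Y, Z) = (-1463 + 77*√6) - 1*101 = (-1463 + 77*√6) - 101 = -1564 + 77*√6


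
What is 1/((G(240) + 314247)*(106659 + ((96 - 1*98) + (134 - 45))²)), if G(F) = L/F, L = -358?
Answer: 10/358956359259 ≈ 2.7859e-11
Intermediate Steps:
G(F) = -358/F
1/((G(240) + 314247)*(106659 + ((96 - 1*98) + (134 - 45))²)) = 1/((-358/240 + 314247)*(106659 + ((96 - 1*98) + (134 - 45))²)) = 1/((-358*1/240 + 314247)*(106659 + ((96 - 98) + 89)²)) = 1/((-179/120 + 314247)*(106659 + (-2 + 89)²)) = 1/(37709461*(106659 + 87²)/120) = 1/(37709461*(106659 + 7569)/120) = 1/((37709461/120)*114228) = 1/(358956359259/10) = 10/358956359259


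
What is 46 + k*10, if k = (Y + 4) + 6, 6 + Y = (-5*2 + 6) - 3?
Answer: 16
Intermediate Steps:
Y = -13 (Y = -6 + ((-5*2 + 6) - 3) = -6 + ((-10 + 6) - 3) = -6 + (-4 - 3) = -6 - 7 = -13)
k = -3 (k = (-13 + 4) + 6 = -9 + 6 = -3)
46 + k*10 = 46 - 3*10 = 46 - 30 = 16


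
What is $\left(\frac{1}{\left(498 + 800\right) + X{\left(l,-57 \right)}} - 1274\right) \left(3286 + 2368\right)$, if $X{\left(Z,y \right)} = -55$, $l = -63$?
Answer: $- \frac{813960634}{113} \approx -7.2032 \cdot 10^{6}$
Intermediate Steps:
$\left(\frac{1}{\left(498 + 800\right) + X{\left(l,-57 \right)}} - 1274\right) \left(3286 + 2368\right) = \left(\frac{1}{\left(498 + 800\right) - 55} - 1274\right) \left(3286 + 2368\right) = \left(\frac{1}{1298 - 55} - 1274\right) 5654 = \left(\frac{1}{1243} - 1274\right) 5654 = \left(- \frac{1583581}{1243}\right) 5654 = - \frac{813960634}{113}$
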